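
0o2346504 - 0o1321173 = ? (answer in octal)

0o1025311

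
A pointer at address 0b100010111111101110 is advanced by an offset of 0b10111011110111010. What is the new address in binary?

Add column by column in base 2, right to left:
  0+0 = 0
  1+1 = 0 carry 1
  1+0+1 = 0 carry 1
  1+1+1 = 1 carry 1
  0+1+1 = 0 carry 1
  1+1+1 = 1 carry 1
  1+0+1 = 0 carry 1
  1+1+1 = 1 carry 1
  1+1+1 = 1 carry 1
  1+1+1 = 1 carry 1
  1+1+1 = 1 carry 1
  1+0+1 = 0 carry 1
  0+1+1 = 0 carry 1
  1+1+1 = 1 carry 1
  0+1+1 = 0 carry 1
  0+0+1 = 1
  0+1 = 1
  1+0 = 1

0b111010011110101000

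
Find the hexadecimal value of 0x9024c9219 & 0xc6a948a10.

0x802048210

AND each hex digit independently (no carries):
  9&c=8, 0&6=0, 2&a=2, 4&9=0, c&4=4, 9&8=8, 2&a=2, 1&1=1, 9&0=0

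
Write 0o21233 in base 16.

0x229b

Each octal digit is 3 bits: 2=010 1=001 2=010 3=011 3=011.
Group the bits into nibbles: 0010 0010 1001 1011 → 229b.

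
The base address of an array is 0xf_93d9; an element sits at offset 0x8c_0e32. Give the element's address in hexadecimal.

0x9ba20b

Add column by column in base 16, right to left:
  9+2 = b
  d+3 = 0 carry 1
  3+e+1 = 2 carry 1
  9+0+1 = a
  f+c = b carry 1
  0+8+1 = 9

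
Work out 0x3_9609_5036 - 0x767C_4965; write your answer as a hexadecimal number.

Subtract column by column in base 16:
  6-5 → 1
  3-6 → D (borrow)
  0-9-1 → 6 (borrow)
  5-4-1 → 0
  9-C → D (borrow)
  0-7-1 → 8 (borrow)
  6-6-1 → F (borrow)
  9-7-1 → 1
  3-0 → 3

0x31F8D06D1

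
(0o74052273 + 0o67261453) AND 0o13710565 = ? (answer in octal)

Add column by column in base 8, right to left:
  3+3 = 6
  7+5 = 4 carry 1
  2+4+1 = 7
  2+1 = 3
  5+6 = 3 carry 1
  0+2+1 = 3
  4+7 = 3 carry 1
  7+6+1 = 6 carry 1
  final carry 1
Sum = 0o163333746; now AND with 0o13710565:
  1&0=0, 6&1=0, 3&3=3, 3&7=3, 3&1=1, 3&0=0, 7&5=5, 4&6=4, 6&5=4

0o3310544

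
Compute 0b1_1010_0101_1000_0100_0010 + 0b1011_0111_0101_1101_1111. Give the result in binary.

0b1001011100111000100001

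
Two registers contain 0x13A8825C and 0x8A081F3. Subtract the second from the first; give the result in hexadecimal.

0xB080069

Subtract column by column in base 16:
  C-3 → 9
  5-F → 6 (borrow)
  2-1-1 → 0
  8-8 → 0
  8-0 → 8
  A-A → 0
  3-8 → B (borrow)
  1-0-1 → 0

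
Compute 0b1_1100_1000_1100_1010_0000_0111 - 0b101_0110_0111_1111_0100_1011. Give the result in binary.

Subtract column by column in base 2:
  1-1 → 0
  1-1 → 0
  1-0 → 1
  0-1 → 1 (borrow)
  0-0-1 → 1 (borrow)
  0-0-1 → 1 (borrow)
  0-1-1 → 0 (borrow)
  0-0-1 → 1 (borrow)
  0-1-1 → 0 (borrow)
  1-1-1 → 1 (borrow)
  0-1-1 → 0 (borrow)
  1-1-1 → 1 (borrow)
  0-1-1 → 0 (borrow)
  0-1-1 → 0 (borrow)
  1-1-1 → 1 (borrow)
  1-0-1 → 0
  0-0 → 0
  0-1 → 1 (borrow)
  0-1-1 → 0 (borrow)
  1-0-1 → 0
  0-1 → 1 (borrow)
  0-0-1 → 1 (borrow)
  1-1-1 → 1 (borrow)
  1-0-1 → 0
  1-0 → 1

0b1011100100100101010111100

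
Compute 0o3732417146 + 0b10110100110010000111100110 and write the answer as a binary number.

0b100010001111010100000001001100

0o3732417146 = 0b11111011010100001111001100110 in binary.
Add column by column in base 2, right to left:
  0+0 = 0
  1+1 = 0 carry 1
  1+1+1 = 1 carry 1
  0+0+1 = 1
  0+0 = 0
  1+1 = 0 carry 1
  1+1+1 = 1 carry 1
  0+1+1 = 0 carry 1
  0+1+1 = 0 carry 1
  1+0+1 = 0 carry 1
  1+0+1 = 0 carry 1
  1+0+1 = 0 carry 1
  1+0+1 = 0 carry 1
  0+1+1 = 0 carry 1
  0+0+1 = 1
  0+0 = 0
  0+1 = 1
  1+1 = 0 carry 1
  0+0+1 = 1
  1+0 = 1
  0+1 = 1
  1+0 = 1
  1+1 = 0 carry 1
  0+1+1 = 0 carry 1
  1+0+1 = 0 carry 1
  1+1+1 = 1 carry 1
  1+0+1 = 0 carry 1
  1+0+1 = 0 carry 1
  1+0+1 = 0 carry 1
  final carry 1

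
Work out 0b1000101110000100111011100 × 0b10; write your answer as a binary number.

Multiply each base-2 digit by 2, carrying:
  0×2 = 0 → write 0
  0×2 = 0 → write 0
  1×2 = 2 → write 0 carry 1
  1×2+1 = 3 → write 1 carry 1
  1×2+1 = 3 → write 1 carry 1
  0×2+1 = 1 → write 1
  1×2 = 2 → write 0 carry 1
  1×2+1 = 3 → write 1 carry 1
  1×2+1 = 3 → write 1 carry 1
  0×2+1 = 1 → write 1
  0×2 = 0 → write 0
  1×2 = 2 → write 0 carry 1
  0×2+1 = 1 → write 1
  0×2 = 0 → write 0
  0×2 = 0 → write 0
  0×2 = 0 → write 0
  1×2 = 2 → write 0 carry 1
  1×2+1 = 3 → write 1 carry 1
  1×2+1 = 3 → write 1 carry 1
  0×2+1 = 1 → write 1
  1×2 = 2 → write 0 carry 1
  0×2+1 = 1 → write 1
  0×2 = 0 → write 0
  0×2 = 0 → write 0
  1×2 = 2 → write 0 carry 1
  remaining carry: 1

0b10001011100001001110111000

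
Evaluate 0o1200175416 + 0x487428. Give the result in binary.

0b1010010010010110111100110110

0o1200175416 = 0b1010000000001111101100001110 in binary.
0x487428 = 0b10010000111010000101000 in binary.
Add column by column in base 2, right to left:
  0+0 = 0
  1+0 = 1
  1+0 = 1
  1+1 = 0 carry 1
  0+0+1 = 1
  0+1 = 1
  0+0 = 0
  0+0 = 0
  1+0 = 1
  1+0 = 1
  0+1 = 1
  1+0 = 1
  1+1 = 0 carry 1
  1+1+1 = 1 carry 1
  1+1+1 = 1 carry 1
  1+0+1 = 0 carry 1
  0+0+1 = 1
  0+0 = 0
  0+0 = 0
  0+1 = 1
  0+0 = 0
  0+0 = 0
  0+1 = 1
  0+0 = 0
  0+0 = 0
  1+0 = 1
  0+0 = 0
  1+0 = 1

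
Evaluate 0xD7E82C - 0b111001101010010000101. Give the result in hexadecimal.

0xBB13A7

0b111001101010010000101 = 0x1CD485 in hexadecimal.
Subtract column by column in base 16:
  C-5 → 7
  2-8 → A (borrow)
  8-4-1 → 3
  E-D → 1
  7-C → B (borrow)
  D-1-1 → B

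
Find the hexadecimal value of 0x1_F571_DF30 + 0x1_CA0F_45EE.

Add column by column in base 16, right to left:
  0+E = E
  3+E = 1 carry 1
  F+5+1 = 5 carry 1
  D+4+1 = 2 carry 1
  1+F+1 = 1 carry 1
  7+0+1 = 8
  5+A = F
  F+C = B carry 1
  1+1+1 = 3

0x3BF81251E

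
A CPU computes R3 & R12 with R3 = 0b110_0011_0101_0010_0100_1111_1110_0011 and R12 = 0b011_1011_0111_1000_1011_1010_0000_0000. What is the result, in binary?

0b0100011010100000000101000000000

AND bit by bit (1 only where both bits are 1):
  1100011010100100100111111100011
& 0111011011110001011101000000000
= 0100011010100000000101000000000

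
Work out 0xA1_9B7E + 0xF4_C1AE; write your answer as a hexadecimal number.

Add column by column in base 16, right to left:
  E+E = C carry 1
  7+A+1 = 2 carry 1
  B+1+1 = D
  9+C = 5 carry 1
  1+4+1 = 6
  A+F = 9 carry 1
  final carry 1

0x1965D2C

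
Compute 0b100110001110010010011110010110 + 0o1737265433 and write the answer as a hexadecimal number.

0b100110001110010010011110010110 = 0x26392796 in hexadecimal.
0o1737265433 = 0xF7D6B1B in hexadecimal.
Add column by column in base 16, right to left:
  6+B = 1 carry 1
  9+1+1 = B
  7+B = 2 carry 1
  2+6+1 = 9
  9+D = 6 carry 1
  3+7+1 = B
  6+F = 5 carry 1
  2+0+1 = 3

0x35B692B1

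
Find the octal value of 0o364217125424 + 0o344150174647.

Add column by column in base 8, right to left:
  4+7 = 3 carry 1
  2+4+1 = 7
  4+6 = 2 carry 1
  5+4+1 = 2 carry 1
  2+7+1 = 2 carry 1
  1+1+1 = 3
  7+0 = 7
  1+5 = 6
  2+1 = 3
  4+4 = 0 carry 1
  6+4+1 = 3 carry 1
  3+3+1 = 7

0o730367322273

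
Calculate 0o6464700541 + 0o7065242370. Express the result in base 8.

0o15552143131

Add column by column in base 8, right to left:
  1+0 = 1
  4+7 = 3 carry 1
  5+3+1 = 1 carry 1
  0+2+1 = 3
  0+4 = 4
  7+2 = 1 carry 1
  4+5+1 = 2 carry 1
  6+6+1 = 5 carry 1
  4+0+1 = 5
  6+7 = 5 carry 1
  final carry 1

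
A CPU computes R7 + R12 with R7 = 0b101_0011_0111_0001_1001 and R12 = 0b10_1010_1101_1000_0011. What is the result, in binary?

0b1111110010010011100

Add column by column in base 2, right to left:
  1+1 = 0 carry 1
  0+1+1 = 0 carry 1
  0+0+1 = 1
  1+0 = 1
  1+0 = 1
  0+0 = 0
  0+0 = 0
  0+1 = 1
  1+1 = 0 carry 1
  1+0+1 = 0 carry 1
  1+1+1 = 1 carry 1
  0+1+1 = 0 carry 1
  1+0+1 = 0 carry 1
  1+1+1 = 1 carry 1
  0+0+1 = 1
  0+1 = 1
  1+0 = 1
  0+1 = 1
  1+0 = 1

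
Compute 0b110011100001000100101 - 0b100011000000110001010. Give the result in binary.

0b10000100000010011011

Subtract column by column in base 2:
  1-0 → 1
  0-1 → 1 (borrow)
  1-0-1 → 0
  0-1 → 1 (borrow)
  0-0-1 → 1 (borrow)
  1-0-1 → 0
  0-0 → 0
  0-1 → 1 (borrow)
  0-1-1 → 0 (borrow)
  1-0-1 → 0
  0-0 → 0
  0-0 → 0
  0-0 → 0
  0-0 → 0
  1-0 → 1
  1-1 → 0
  1-1 → 0
  0-0 → 0
  0-0 → 0
  1-0 → 1
  1-1 → 0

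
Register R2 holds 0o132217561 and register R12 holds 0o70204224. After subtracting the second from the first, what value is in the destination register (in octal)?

0o42013335

Subtract column by column in base 8:
  1-4 → 5 (borrow)
  6-2-1 → 3
  5-2 → 3
  7-4 → 3
  1-0 → 1
  2-2 → 0
  2-0 → 2
  3-7 → 4 (borrow)
  1-0-1 → 0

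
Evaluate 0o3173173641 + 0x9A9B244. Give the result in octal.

0o4345524745

0x9A9B244 = 0o1152331104 in octal.
Add column by column in base 8, right to left:
  1+4 = 5
  4+0 = 4
  6+1 = 7
  3+1 = 4
  7+3 = 2 carry 1
  1+3+1 = 5
  3+2 = 5
  7+5 = 4 carry 1
  1+1+1 = 3
  3+1 = 4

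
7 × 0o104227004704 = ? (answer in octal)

Multiply each base-8 digit by 7, carrying:
  4×7 = 28 → write 4 carry 3
  0×7+3 = 3 → write 3
  7×7 = 49 → write 1 carry 6
  4×7+6 = 34 → write 2 carry 4
  0×7+4 = 4 → write 4
  0×7 = 0 → write 0
  7×7 = 49 → write 1 carry 6
  2×7+6 = 20 → write 4 carry 2
  2×7+2 = 16 → write 0 carry 2
  4×7+2 = 30 → write 6 carry 3
  0×7+3 = 3 → write 3
  1×7 = 7 → write 7

0o736041042134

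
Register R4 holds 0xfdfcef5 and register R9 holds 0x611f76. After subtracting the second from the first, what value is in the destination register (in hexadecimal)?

0xf7eaf7f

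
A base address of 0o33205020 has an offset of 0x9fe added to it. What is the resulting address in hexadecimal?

0o33205020 = 0x6d0a10 in hexadecimal.
Add column by column in base 16, right to left:
  0+e = e
  1+f = 0 carry 1
  a+9+1 = 4 carry 1
  0+0+1 = 1
  d+0 = d
  6+0 = 6

0x6d140e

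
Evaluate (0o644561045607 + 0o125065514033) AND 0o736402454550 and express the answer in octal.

Add column by column in base 8, right to left:
  7+3 = 2 carry 1
  0+3+1 = 4
  6+0 = 6
  5+4 = 1 carry 1
  4+1+1 = 6
  0+5 = 5
  1+5 = 6
  6+6 = 4 carry 1
  5+0+1 = 6
  4+5 = 1 carry 1
  4+2+1 = 7
  6+1 = 7
Sum = 0o771646561642; now AND with 0o736402454550:
  7&7=7, 7&3=3, 1&6=0, 6&4=4, 4&0=0, 6&2=2, 5&4=4, 6&5=4, 1&4=0, 6&5=4, 4&5=4, 2&0=0

0o730402440440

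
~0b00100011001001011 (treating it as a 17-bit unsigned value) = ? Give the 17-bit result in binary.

0b11011100110110100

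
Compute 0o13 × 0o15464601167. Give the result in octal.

0o225504215435

Multiply each base-8 digit by 11, carrying:
  7×11 = 77 → write 5 carry 9
  6×11+9 = 75 → write 3 carry 9
  1×11+9 = 20 → write 4 carry 2
  1×11+2 = 13 → write 5 carry 1
  0×11+1 = 1 → write 1
  6×11 = 66 → write 2 carry 8
  4×11+8 = 52 → write 4 carry 6
  6×11+6 = 72 → write 0 carry 9
  4×11+9 = 53 → write 5 carry 6
  5×11+6 = 61 → write 5 carry 7
  1×11+7 = 18 → write 2 carry 2
  remaining carry: 2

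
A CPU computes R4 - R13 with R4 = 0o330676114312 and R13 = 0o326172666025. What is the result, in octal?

0o2503226265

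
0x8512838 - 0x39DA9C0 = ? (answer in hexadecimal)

Subtract column by column in base 16:
  8-0 → 8
  3-C → 7 (borrow)
  8-9-1 → E (borrow)
  2-A-1 → 7 (borrow)
  1-D-1 → 3 (borrow)
  5-9-1 → B (borrow)
  8-3-1 → 4

0x4B37E78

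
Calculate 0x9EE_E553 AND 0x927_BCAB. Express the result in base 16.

0x926A403

AND each hex digit independently (no carries):
  9&9=9, E&2=2, E&7=6, E&B=A, 5&C=4, 5&A=0, 3&B=3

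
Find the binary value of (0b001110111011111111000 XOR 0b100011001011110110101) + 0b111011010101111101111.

0b1101001000110000111100

First 0b001110111011111111000 XOR 0b100011001011110110101 = 0b101101110000001001101.
Add column by column in base 2, right to left:
  1+1 = 0 carry 1
  0+1+1 = 0 carry 1
  1+1+1 = 1 carry 1
  1+1+1 = 1 carry 1
  0+0+1 = 1
  0+1 = 1
  1+1 = 0 carry 1
  0+1+1 = 0 carry 1
  0+1+1 = 0 carry 1
  0+1+1 = 0 carry 1
  0+0+1 = 1
  0+1 = 1
  0+0 = 0
  1+1 = 0 carry 1
  1+0+1 = 0 carry 1
  1+1+1 = 1 carry 1
  0+1+1 = 0 carry 1
  1+0+1 = 0 carry 1
  1+1+1 = 1 carry 1
  0+1+1 = 0 carry 1
  1+1+1 = 1 carry 1
  final carry 1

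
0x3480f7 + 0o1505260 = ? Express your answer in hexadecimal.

0x3b0ba7

0o1505260 = 0x68ab0 in hexadecimal.
Add column by column in base 16, right to left:
  7+0 = 7
  f+b = a carry 1
  0+a+1 = b
  8+8 = 0 carry 1
  4+6+1 = b
  3+0 = 3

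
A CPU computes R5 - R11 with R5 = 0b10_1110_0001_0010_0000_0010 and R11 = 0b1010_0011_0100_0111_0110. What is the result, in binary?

Subtract column by column in base 2:
  0-0 → 0
  1-1 → 0
  0-1 → 1 (borrow)
  0-0-1 → 1 (borrow)
  0-1-1 → 0 (borrow)
  0-1-1 → 0 (borrow)
  0-1-1 → 0 (borrow)
  0-0-1 → 1 (borrow)
  0-0-1 → 1 (borrow)
  1-0-1 → 0
  0-1 → 1 (borrow)
  0-0-1 → 1 (borrow)
  1-1-1 → 1 (borrow)
  0-1-1 → 0 (borrow)
  0-0-1 → 1 (borrow)
  0-0-1 → 1 (borrow)
  0-0-1 → 1 (borrow)
  1-1-1 → 1 (borrow)
  1-0-1 → 0
  1-1 → 0
  0-0 → 0
  1-0 → 1

0b1000111101110110001100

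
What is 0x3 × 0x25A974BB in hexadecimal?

0x70FC5E31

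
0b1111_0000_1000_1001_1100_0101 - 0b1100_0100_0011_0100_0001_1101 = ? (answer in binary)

Subtract column by column in base 2:
  1-1 → 0
  0-0 → 0
  1-1 → 0
  0-1 → 1 (borrow)
  0-1-1 → 0 (borrow)
  0-0-1 → 1 (borrow)
  1-0-1 → 0
  1-0 → 1
  1-0 → 1
  0-0 → 0
  0-1 → 1 (borrow)
  1-0-1 → 0
  0-1 → 1 (borrow)
  0-1-1 → 0 (borrow)
  0-0-1 → 1 (borrow)
  1-0-1 → 0
  0-0 → 0
  0-0 → 0
  0-1 → 1 (borrow)
  0-0-1 → 1 (borrow)
  1-0-1 → 0
  1-0 → 1
  1-1 → 0
  1-1 → 0

0b1011000101010110101000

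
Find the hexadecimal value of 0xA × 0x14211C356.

Multiply each base-16 digit by 10, carrying:
  6×10 = 60 → write C carry 3
  5×10+3 = 53 → write 5 carry 3
  3×10+3 = 33 → write 1 carry 2
  C×10+2 = 122 → write A carry 7
  1×10+7 = 17 → write 1 carry 1
  1×10+1 = 11 → write B
  2×10 = 20 → write 4 carry 1
  4×10+1 = 41 → write 9 carry 2
  1×10+2 = 12 → write C

0xC94B1A15C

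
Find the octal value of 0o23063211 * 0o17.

Multiply each base-8 digit by 15, carrying:
  1×15 = 15 → write 7 carry 1
  1×15+1 = 16 → write 0 carry 2
  2×15+2 = 32 → write 0 carry 4
  3×15+4 = 49 → write 1 carry 6
  6×15+6 = 96 → write 0 carry 12
  0×15+12 = 12 → write 4 carry 1
  3×15+1 = 46 → write 6 carry 5
  2×15+5 = 35 → write 3 carry 4
  remaining carry: 4

0o436401007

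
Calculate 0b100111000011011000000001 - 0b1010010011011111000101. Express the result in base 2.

Subtract column by column in base 2:
  1-1 → 0
  0-0 → 0
  0-1 → 1 (borrow)
  0-0-1 → 1 (borrow)
  0-0-1 → 1 (borrow)
  0-0-1 → 1 (borrow)
  0-1-1 → 0 (borrow)
  0-1-1 → 0 (borrow)
  0-1-1 → 0 (borrow)
  1-1-1 → 1 (borrow)
  1-1-1 → 1 (borrow)
  0-0-1 → 1 (borrow)
  1-1-1 → 1 (borrow)
  1-1-1 → 1 (borrow)
  0-0-1 → 1 (borrow)
  0-0-1 → 1 (borrow)
  0-1-1 → 0 (borrow)
  0-0-1 → 1 (borrow)
  1-0-1 → 0
  1-1 → 0
  1-0 → 1
  0-1 → 1 (borrow)
  0-0-1 → 1 (borrow)
  1-0-1 → 0

0b11100101111111000111100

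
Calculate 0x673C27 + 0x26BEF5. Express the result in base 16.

Add column by column in base 16, right to left:
  7+5 = C
  2+F = 1 carry 1
  C+E+1 = B carry 1
  3+B+1 = F
  7+6 = D
  6+2 = 8

0x8DFB1C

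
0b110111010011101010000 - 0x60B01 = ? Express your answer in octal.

0b110111010011101010000 = 0o6723520 in octal.
0x60B01 = 0o1405401 in octal.
Subtract column by column in base 8:
  0-1 → 7 (borrow)
  2-0-1 → 1
  5-4 → 1
  3-5 → 6 (borrow)
  2-0-1 → 1
  7-4 → 3
  6-1 → 5

0o5316117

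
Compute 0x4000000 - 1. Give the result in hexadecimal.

0x3ffffff

The trailing 6 digits are 0, so subtracting 1 borrows through: they become F and the next digit up decrements.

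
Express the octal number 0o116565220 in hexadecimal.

Each octal digit is 3 bits: 1=001 1=001 6=110 5=101 6=110 5=101 2=010 2=010 0=000.
Group the bits into nibbles: 0001 0011 1010 1110 1010 1001 0000 → 13AEA90.

0x13AEA90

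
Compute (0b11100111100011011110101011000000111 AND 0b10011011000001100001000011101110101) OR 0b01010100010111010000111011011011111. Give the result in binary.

0b11010111010111010000111011011011111

0b11100111100011011110101011000000111 AND 0b10011011000001100001000011101110101 = 0b10000011000001000000000011000000101.
Then OR with 0b01010100010111010000111011011011111.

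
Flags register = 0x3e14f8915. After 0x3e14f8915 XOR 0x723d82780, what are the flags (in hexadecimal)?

0x4c297ae95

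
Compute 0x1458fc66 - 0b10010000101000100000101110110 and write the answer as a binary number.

0b10010001001011101011110000

0x1458fc66 = 0b10100010110001111110001100110 in binary.
Subtract column by column in base 2:
  0-0 → 0
  1-1 → 0
  1-1 → 0
  0-0 → 0
  0-1 → 1 (borrow)
  1-1-1 → 1 (borrow)
  1-1-1 → 1 (borrow)
  0-0-1 → 1 (borrow)
  0-1-1 → 0 (borrow)
  0-0-1 → 1 (borrow)
  1-0-1 → 0
  1-0 → 1
  1-0 → 1
  1-0 → 1
  1-1 → 0
  1-0 → 1
  0-0 → 0
  0-0 → 0
  0-1 → 1 (borrow)
  1-0-1 → 0
  1-1 → 0
  0-0 → 0
  1-0 → 1
  0-0 → 0
  0-0 → 0
  0-1 → 1 (borrow)
  1-0-1 → 0
  0-0 → 0
  1-1 → 0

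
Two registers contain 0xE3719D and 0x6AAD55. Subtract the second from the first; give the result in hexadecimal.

0x78C448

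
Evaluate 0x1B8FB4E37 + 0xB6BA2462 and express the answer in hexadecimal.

0x26FB57299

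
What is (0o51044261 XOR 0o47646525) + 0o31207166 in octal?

0o50012132

First 0o51044261 XOR 0o47646525 = 0o16602744.
Add column by column in base 8, right to left:
  4+6 = 2 carry 1
  4+6+1 = 3 carry 1
  7+1+1 = 1 carry 1
  2+7+1 = 2 carry 1
  0+0+1 = 1
  6+2 = 0 carry 1
  6+1+1 = 0 carry 1
  1+3+1 = 5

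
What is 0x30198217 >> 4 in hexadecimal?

0x3019821

Shifting right by 4 bits = 1 hex digit: drop the last 1.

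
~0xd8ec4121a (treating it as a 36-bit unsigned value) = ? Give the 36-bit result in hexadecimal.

Each hex digit d becomes f−d:
  d→2, 8→7, e→1, c→3, 4→b, 1→e, 2→d, 1→e, a→5

0x2713bede5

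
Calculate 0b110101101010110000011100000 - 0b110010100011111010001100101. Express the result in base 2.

0b11000110110110001111011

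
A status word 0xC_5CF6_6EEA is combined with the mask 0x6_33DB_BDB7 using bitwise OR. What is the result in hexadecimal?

0xE7FFFFFFF

OR each hex digit independently (no carries):
  C|6=E, 5|3=7, C|3=F, F|D=F, 6|B=F, 6|B=F, E|D=F, E|B=F, A|7=F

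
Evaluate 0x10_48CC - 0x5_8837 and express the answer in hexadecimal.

0xAC095

Subtract column by column in base 16:
  C-7 → 5
  C-3 → 9
  8-8 → 0
  4-8 → C (borrow)
  0-5-1 → A (borrow)
  1-0-1 → 0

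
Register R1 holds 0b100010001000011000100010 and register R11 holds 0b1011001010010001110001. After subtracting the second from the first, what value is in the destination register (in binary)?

Subtract column by column in base 2:
  0-1 → 1 (borrow)
  1-0-1 → 0
  0-0 → 0
  0-0 → 0
  0-1 → 1 (borrow)
  1-1-1 → 1 (borrow)
  0-1-1 → 0 (borrow)
  0-0-1 → 1 (borrow)
  0-0-1 → 1 (borrow)
  1-0-1 → 0
  1-1 → 0
  0-0 → 0
  0-0 → 0
  0-1 → 1 (borrow)
  0-0-1 → 1 (borrow)
  1-1-1 → 1 (borrow)
  0-0-1 → 1 (borrow)
  0-0-1 → 1 (borrow)
  0-1-1 → 0 (borrow)
  1-1-1 → 1 (borrow)
  0-0-1 → 1 (borrow)
  0-1-1 → 0 (borrow)
  0-0-1 → 1 (borrow)
  1-0-1 → 0

0b10110111110000110110001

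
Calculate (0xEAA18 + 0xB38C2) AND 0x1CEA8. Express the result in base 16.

0x1C288

Add column by column in base 16, right to left:
  8+2 = A
  1+C = D
  A+8 = 2 carry 1
  A+3+1 = E
  E+B = 9 carry 1
  final carry 1
Sum = 0x19E2DA; now AND with 0x1CEA8:
  1&0=0, 9&1=1, E&C=C, 2&E=2, D&A=8, A&8=8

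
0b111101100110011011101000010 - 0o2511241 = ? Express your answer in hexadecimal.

0x7A8A4A1

0b111101100110011011101000010 = 0x7B33742 in hexadecimal.
0o2511241 = 0xA92A1 in hexadecimal.
Subtract column by column in base 16:
  2-1 → 1
  4-A → A (borrow)
  7-2-1 → 4
  3-9 → A (borrow)
  3-A-1 → 8 (borrow)
  B-0-1 → A
  7-0 → 7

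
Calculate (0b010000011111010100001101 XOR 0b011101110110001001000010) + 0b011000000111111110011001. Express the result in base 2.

0b100101110001011011101000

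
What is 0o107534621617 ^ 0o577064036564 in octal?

0o470550617373

XOR each oct digit independently (no carries):
  1^5=4, 0^7=7, 7^7=0, 5^0=5, 3^6=5, 4^4=0, 6^0=6, 2^3=1, 1^6=7, 6^5=3, 1^6=7, 7^4=3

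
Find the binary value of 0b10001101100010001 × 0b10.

Multiply each base-2 digit by 2, carrying:
  1×2 = 2 → write 0 carry 1
  0×2+1 = 1 → write 1
  0×2 = 0 → write 0
  0×2 = 0 → write 0
  1×2 = 2 → write 0 carry 1
  0×2+1 = 1 → write 1
  0×2 = 0 → write 0
  0×2 = 0 → write 0
  1×2 = 2 → write 0 carry 1
  1×2+1 = 3 → write 1 carry 1
  0×2+1 = 1 → write 1
  1×2 = 2 → write 0 carry 1
  1×2+1 = 3 → write 1 carry 1
  0×2+1 = 1 → write 1
  0×2 = 0 → write 0
  0×2 = 0 → write 0
  1×2 = 2 → write 0 carry 1
  remaining carry: 1

0b100011011000100010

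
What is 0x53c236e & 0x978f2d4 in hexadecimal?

0x1382244

AND each hex digit independently (no carries):
  5&9=1, 3&7=3, c&8=8, 2&f=2, 3&2=2, 6&d=4, e&4=4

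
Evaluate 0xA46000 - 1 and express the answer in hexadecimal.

0xA45FFF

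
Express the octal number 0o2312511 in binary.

0b10011001010101001001

Each octal digit is 3 bits: 2=010 3=011 1=001 2=010 5=101 1=001 1=001.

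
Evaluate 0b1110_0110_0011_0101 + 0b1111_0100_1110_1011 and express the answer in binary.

0b11101101100100000

Add column by column in base 2, right to left:
  1+1 = 0 carry 1
  0+1+1 = 0 carry 1
  1+0+1 = 0 carry 1
  0+1+1 = 0 carry 1
  1+0+1 = 0 carry 1
  1+1+1 = 1 carry 1
  0+1+1 = 0 carry 1
  0+1+1 = 0 carry 1
  0+0+1 = 1
  1+0 = 1
  1+1 = 0 carry 1
  0+0+1 = 1
  0+1 = 1
  1+1 = 0 carry 1
  1+1+1 = 1 carry 1
  1+1+1 = 1 carry 1
  final carry 1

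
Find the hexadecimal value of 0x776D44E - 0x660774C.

Subtract column by column in base 16:
  E-C → 2
  4-4 → 0
  4-7 → D (borrow)
  D-7-1 → 5
  6-0 → 6
  7-6 → 1
  7-6 → 1

0x1165D02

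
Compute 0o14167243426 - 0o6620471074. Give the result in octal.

Subtract column by column in base 8:
  6-4 → 2
  2-7 → 3 (borrow)
  4-0-1 → 3
  3-1 → 2
  4-7 → 5 (borrow)
  2-4-1 → 5 (borrow)
  7-0-1 → 6
  6-2 → 4
  1-6 → 3 (borrow)
  4-6-1 → 5 (borrow)
  1-0-1 → 0

0o5346552332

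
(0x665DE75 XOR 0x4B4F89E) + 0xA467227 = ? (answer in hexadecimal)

0xD179912

First 0x665DE75 XOR 0x4B4F89E = 0x2D126EB.
Add column by column in base 16, right to left:
  B+7 = 2 carry 1
  E+2+1 = 1 carry 1
  6+2+1 = 9
  2+7 = 9
  1+6 = 7
  D+4 = 1 carry 1
  2+A+1 = D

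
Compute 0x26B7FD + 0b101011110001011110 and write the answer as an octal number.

0x26B7FD = 0o11533775 in octal.
0b101011110001011110 = 0o536136 in octal.
Add column by column in base 8, right to left:
  5+6 = 3 carry 1
  7+3+1 = 3 carry 1
  7+1+1 = 1 carry 1
  3+6+1 = 2 carry 1
  3+3+1 = 7
  5+5 = 2 carry 1
  1+0+1 = 2
  1+0 = 1

0o12272133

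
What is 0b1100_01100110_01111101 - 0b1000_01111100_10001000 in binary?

Subtract column by column in base 2:
  1-0 → 1
  0-0 → 0
  1-0 → 1
  1-1 → 0
  1-0 → 1
  1-0 → 1
  1-0 → 1
  0-1 → 1 (borrow)
  0-0-1 → 1 (borrow)
  1-0-1 → 0
  1-1 → 0
  0-1 → 1 (borrow)
  0-1-1 → 0 (borrow)
  1-1-1 → 1 (borrow)
  1-1-1 → 1 (borrow)
  0-0-1 → 1 (borrow)
  0-0-1 → 1 (borrow)
  0-0-1 → 1 (borrow)
  1-0-1 → 0
  1-1 → 0

0b111110100111110101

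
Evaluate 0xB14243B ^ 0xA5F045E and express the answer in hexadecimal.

XOR each hex digit independently (no carries):
  B^A=1, 1^5=4, 4^F=B, 2^0=2, 4^4=0, 3^5=6, B^E=5

0x14B2065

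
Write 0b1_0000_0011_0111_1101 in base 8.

0o201575

Group the bits in threes: 010 000 001 101 111 101 → 201575.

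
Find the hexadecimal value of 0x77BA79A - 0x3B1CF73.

0x3C9D827

Subtract column by column in base 16:
  A-3 → 7
  9-7 → 2
  7-F → 8 (borrow)
  A-C-1 → D (borrow)
  B-1-1 → 9
  7-B → C (borrow)
  7-3-1 → 3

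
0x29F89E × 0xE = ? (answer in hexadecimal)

0x24B98A4

Multiply each base-16 digit by 14, carrying:
  E×14 = 196 → write 4 carry 12
  9×14+12 = 138 → write A carry 8
  8×14+8 = 120 → write 8 carry 7
  F×14+7 = 217 → write 9 carry 13
  9×14+13 = 139 → write B carry 8
  2×14+8 = 36 → write 4 carry 2
  remaining carry: 2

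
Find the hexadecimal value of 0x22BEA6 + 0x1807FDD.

0x1A33E83

Add column by column in base 16, right to left:
  6+D = 3 carry 1
  A+D+1 = 8 carry 1
  E+F+1 = E carry 1
  B+7+1 = 3 carry 1
  2+0+1 = 3
  2+8 = A
  0+1 = 1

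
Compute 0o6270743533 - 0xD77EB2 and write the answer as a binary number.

0b110010000011000100100010101001

0o6270743533 = 0b110010111000111100011101011011 in binary.
0xD77EB2 = 0b110101110111111010110010 in binary.
Subtract column by column in base 2:
  1-0 → 1
  1-1 → 0
  0-0 → 0
  1-0 → 1
  1-1 → 0
  0-1 → 1 (borrow)
  1-0-1 → 0
  0-1 → 1 (borrow)
  1-0-1 → 0
  1-1 → 0
  1-1 → 0
  0-1 → 1 (borrow)
  0-1-1 → 0 (borrow)
  0-1-1 → 0 (borrow)
  1-1-1 → 1 (borrow)
  1-0-1 → 0
  1-1 → 0
  1-1 → 0
  0-1 → 1 (borrow)
  0-0-1 → 1 (borrow)
  0-1-1 → 0 (borrow)
  1-0-1 → 0
  1-1 → 0
  1-1 → 0
  0-0 → 0
  1-0 → 1
  0-0 → 0
  0-0 → 0
  1-0 → 1
  1-0 → 1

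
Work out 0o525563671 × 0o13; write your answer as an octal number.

0o7256772363

Multiply each base-8 digit by 11, carrying:
  1×11 = 11 → write 3 carry 1
  7×11+1 = 78 → write 6 carry 9
  6×11+9 = 75 → write 3 carry 9
  3×11+9 = 42 → write 2 carry 5
  6×11+5 = 71 → write 7 carry 8
  5×11+8 = 63 → write 7 carry 7
  5×11+7 = 62 → write 6 carry 7
  2×11+7 = 29 → write 5 carry 3
  5×11+3 = 58 → write 2 carry 7
  remaining carry: 7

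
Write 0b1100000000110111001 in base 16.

Group the bits into nibbles: 0110 0000 0001 1011 1001 → 601B9.

0x601B9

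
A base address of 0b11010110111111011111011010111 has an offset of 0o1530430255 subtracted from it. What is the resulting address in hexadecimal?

0xD7D8E2A

0b11010110111111011111011010111 = 0x1ADFBED7 in hexadecimal.
0o1530430255 = 0xD6230AD in hexadecimal.
Subtract column by column in base 16:
  7-D → A (borrow)
  D-A-1 → 2
  E-0 → E
  B-3 → 8
  F-2 → D
  D-6 → 7
  A-D → D (borrow)
  1-0-1 → 0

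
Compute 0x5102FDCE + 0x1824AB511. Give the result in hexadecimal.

0x1D34DB2DF

Add column by column in base 16, right to left:
  E+1 = F
  C+1 = D
  D+5 = 2 carry 1
  F+B+1 = B carry 1
  2+A+1 = D
  0+4 = 4
  1+2 = 3
  5+8 = D
  0+1 = 1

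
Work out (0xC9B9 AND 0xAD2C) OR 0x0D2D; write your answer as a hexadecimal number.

0xC9B9 AND 0xAD2C = 0x8928.
Then OR with 0x0D2D.

0x8D2D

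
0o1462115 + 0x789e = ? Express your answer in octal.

0x789e = 0o74236 in octal.
Add column by column in base 8, right to left:
  5+6 = 3 carry 1
  1+3+1 = 5
  1+2 = 3
  2+4 = 6
  6+7 = 5 carry 1
  4+0+1 = 5
  1+0 = 1

0o1556353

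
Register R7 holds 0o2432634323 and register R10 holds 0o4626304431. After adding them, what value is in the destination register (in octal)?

Add column by column in base 8, right to left:
  3+1 = 4
  2+3 = 5
  3+4 = 7
  4+4 = 0 carry 1
  3+0+1 = 4
  6+3 = 1 carry 1
  2+6+1 = 1 carry 1
  3+2+1 = 6
  4+6 = 2 carry 1
  2+4+1 = 7

0o7261140754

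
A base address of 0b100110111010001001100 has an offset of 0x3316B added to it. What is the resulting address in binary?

0x3316B = 0b110011000101101011 in binary.
Add column by column in base 2, right to left:
  0+1 = 1
  0+1 = 1
  1+0 = 1
  1+1 = 0 carry 1
  0+0+1 = 1
  0+1 = 1
  1+1 = 0 carry 1
  0+0+1 = 1
  0+1 = 1
  0+0 = 0
  1+0 = 1
  0+0 = 0
  1+1 = 0 carry 1
  1+1+1 = 1 carry 1
  1+0+1 = 0 carry 1
  0+0+1 = 1
  1+1 = 0 carry 1
  1+1+1 = 1 carry 1
  0+0+1 = 1
  0+0 = 0
  1+0 = 1

0b101101010010110110111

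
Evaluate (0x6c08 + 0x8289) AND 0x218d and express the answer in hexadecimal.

0x2081

Add column by column in base 16, right to left:
  8+9 = 1 carry 1
  0+8+1 = 9
  c+2 = e
  6+8 = e
Sum = 0xee91; now AND with 0x218d:
  e&2=2, e&1=0, 9&8=8, 1&d=1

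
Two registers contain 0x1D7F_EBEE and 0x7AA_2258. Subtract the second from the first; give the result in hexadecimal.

Subtract column by column in base 16:
  E-8 → 6
  E-5 → 9
  B-2 → 9
  E-2 → C
  F-A → 5
  7-A → D (borrow)
  D-7-1 → 5
  1-0 → 1

0x15D5C996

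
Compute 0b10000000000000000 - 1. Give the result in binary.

0b1111111111111111

The trailing 16 digits are 0, so subtracting 1 borrows through: they become 1 and the next digit up decrements.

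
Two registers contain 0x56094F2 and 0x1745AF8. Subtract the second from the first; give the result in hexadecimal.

Subtract column by column in base 16:
  2-8 → A (borrow)
  F-F-1 → F (borrow)
  4-A-1 → 9 (borrow)
  9-5-1 → 3
  0-4 → C (borrow)
  6-7-1 → E (borrow)
  5-1-1 → 3

0x3EC39FA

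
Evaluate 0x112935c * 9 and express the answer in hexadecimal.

0x9a72e3c

Multiply each base-16 digit by 9, carrying:
  c×9 = 108 → write c carry 6
  5×9+6 = 51 → write 3 carry 3
  3×9+3 = 30 → write e carry 1
  9×9+1 = 82 → write 2 carry 5
  2×9+5 = 23 → write 7 carry 1
  1×9+1 = 10 → write a
  1×9 = 9 → write 9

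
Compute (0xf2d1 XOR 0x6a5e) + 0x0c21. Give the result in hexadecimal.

0xa4b0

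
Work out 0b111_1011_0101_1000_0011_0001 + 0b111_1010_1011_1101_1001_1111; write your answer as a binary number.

Add column by column in base 2, right to left:
  1+1 = 0 carry 1
  0+1+1 = 0 carry 1
  0+1+1 = 0 carry 1
  0+1+1 = 0 carry 1
  1+1+1 = 1 carry 1
  1+0+1 = 0 carry 1
  0+0+1 = 1
  0+1 = 1
  0+1 = 1
  0+0 = 0
  0+1 = 1
  1+1 = 0 carry 1
  1+1+1 = 1 carry 1
  0+1+1 = 0 carry 1
  1+0+1 = 0 carry 1
  0+1+1 = 0 carry 1
  1+0+1 = 0 carry 1
  1+1+1 = 1 carry 1
  0+0+1 = 1
  1+1 = 0 carry 1
  1+1+1 = 1 carry 1
  1+1+1 = 1 carry 1
  1+1+1 = 1 carry 1
  final carry 1

0b111101100001010111010000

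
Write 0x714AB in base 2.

Expand each hex digit to 4 bits: 7=0111 1=0001 4=0100 A=1010 B=1011.

0b1110001010010101011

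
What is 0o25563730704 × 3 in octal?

0o101133612514

Multiply each base-8 digit by 3, carrying:
  4×3 = 12 → write 4 carry 1
  0×3+1 = 1 → write 1
  7×3 = 21 → write 5 carry 2
  0×3+2 = 2 → write 2
  3×3 = 9 → write 1 carry 1
  7×3+1 = 22 → write 6 carry 2
  3×3+2 = 11 → write 3 carry 1
  6×3+1 = 19 → write 3 carry 2
  5×3+2 = 17 → write 1 carry 2
  5×3+2 = 17 → write 1 carry 2
  2×3+2 = 8 → write 0 carry 1
  remaining carry: 1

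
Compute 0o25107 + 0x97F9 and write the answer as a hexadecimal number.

0o25107 = 0x2A47 in hexadecimal.
Add column by column in base 16, right to left:
  7+9 = 0 carry 1
  4+F+1 = 4 carry 1
  A+7+1 = 2 carry 1
  2+9+1 = C

0xC240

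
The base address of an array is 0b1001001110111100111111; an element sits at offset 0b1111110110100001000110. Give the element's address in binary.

0b11001000101011110000101

Add column by column in base 2, right to left:
  1+0 = 1
  1+1 = 0 carry 1
  1+1+1 = 1 carry 1
  1+0+1 = 0 carry 1
  1+0+1 = 0 carry 1
  1+0+1 = 0 carry 1
  0+1+1 = 0 carry 1
  0+0+1 = 1
  1+0 = 1
  1+0 = 1
  1+0 = 1
  1+1 = 0 carry 1
  0+0+1 = 1
  1+1 = 0 carry 1
  1+1+1 = 1 carry 1
  1+0+1 = 0 carry 1
  0+1+1 = 0 carry 1
  0+1+1 = 0 carry 1
  1+1+1 = 1 carry 1
  0+1+1 = 0 carry 1
  0+1+1 = 0 carry 1
  1+1+1 = 1 carry 1
  final carry 1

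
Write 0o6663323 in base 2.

0b110110110011011010011

Each octal digit is 3 bits: 6=110 6=110 6=110 3=011 3=011 2=010 3=011.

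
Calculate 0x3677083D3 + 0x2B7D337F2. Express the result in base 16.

0x61F43BBC5

Add column by column in base 16, right to left:
  3+2 = 5
  D+F = C carry 1
  3+7+1 = B
  8+3 = B
  0+3 = 3
  7+D = 4 carry 1
  7+7+1 = F
  6+B = 1 carry 1
  3+2+1 = 6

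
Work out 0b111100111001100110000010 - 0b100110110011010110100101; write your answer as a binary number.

0b10110000110001111011101

Subtract column by column in base 2:
  0-1 → 1 (borrow)
  1-0-1 → 0
  0-1 → 1 (borrow)
  0-0-1 → 1 (borrow)
  0-0-1 → 1 (borrow)
  0-1-1 → 0 (borrow)
  0-0-1 → 1 (borrow)
  1-1-1 → 1 (borrow)
  1-1-1 → 1 (borrow)
  0-0-1 → 1 (borrow)
  0-1-1 → 0 (borrow)
  1-0-1 → 0
  1-1 → 0
  0-1 → 1 (borrow)
  0-0-1 → 1 (borrow)
  1-0-1 → 0
  1-1 → 0
  1-1 → 0
  0-0 → 0
  0-1 → 1 (borrow)
  1-1-1 → 1 (borrow)
  1-0-1 → 0
  1-0 → 1
  1-1 → 0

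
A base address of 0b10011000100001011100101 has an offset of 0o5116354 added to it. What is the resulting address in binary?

0b11000001101111111010001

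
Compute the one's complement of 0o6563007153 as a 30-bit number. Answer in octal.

Each oct digit d becomes 7−d:
  6→1, 5→2, 6→1, 3→4, 0→7, 0→7, 7→0, 1→6, 5→2, 3→4

0o1214770624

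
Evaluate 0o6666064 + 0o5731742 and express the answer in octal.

0o14620026

Add column by column in base 8, right to left:
  4+2 = 6
  6+4 = 2 carry 1
  0+7+1 = 0 carry 1
  6+1+1 = 0 carry 1
  6+3+1 = 2 carry 1
  6+7+1 = 6 carry 1
  6+5+1 = 4 carry 1
  final carry 1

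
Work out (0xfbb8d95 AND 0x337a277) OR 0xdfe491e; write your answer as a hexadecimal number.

0xfbb8d95 AND 0x337a277 = 0x3338015.
Then OR with 0xdfe491e.

0xfffc91f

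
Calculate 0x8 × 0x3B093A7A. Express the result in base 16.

Multiply each base-16 digit by 8, carrying:
  A×8 = 80 → write 0 carry 5
  7×8+5 = 61 → write D carry 3
  A×8+3 = 83 → write 3 carry 5
  3×8+5 = 29 → write D carry 1
  9×8+1 = 73 → write 9 carry 4
  0×8+4 = 4 → write 4
  B×8 = 88 → write 8 carry 5
  3×8+5 = 29 → write D carry 1
  remaining carry: 1

0x1D849D3D0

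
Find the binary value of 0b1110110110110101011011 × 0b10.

0b11101101101101010110110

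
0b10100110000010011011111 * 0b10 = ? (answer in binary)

0b101001100000100110111110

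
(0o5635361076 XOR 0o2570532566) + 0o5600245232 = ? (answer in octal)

0o15146120742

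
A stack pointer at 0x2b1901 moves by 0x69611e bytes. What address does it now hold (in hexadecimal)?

Add column by column in base 16, right to left:
  1+e = f
  0+1 = 1
  9+1 = a
  1+6 = 7
  b+9 = 4 carry 1
  2+6+1 = 9

0x947a1f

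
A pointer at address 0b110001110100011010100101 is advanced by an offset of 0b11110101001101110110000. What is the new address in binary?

Add column by column in base 2, right to left:
  1+0 = 1
  0+0 = 0
  1+0 = 1
  0+0 = 0
  0+1 = 1
  1+1 = 0 carry 1
  0+0+1 = 1
  1+1 = 0 carry 1
  0+1+1 = 0 carry 1
  1+1+1 = 1 carry 1
  1+0+1 = 0 carry 1
  0+1+1 = 0 carry 1
  0+1+1 = 0 carry 1
  0+0+1 = 1
  1+0 = 1
  0+1 = 1
  1+0 = 1
  1+1 = 0 carry 1
  1+0+1 = 0 carry 1
  0+1+1 = 0 carry 1
  0+1+1 = 0 carry 1
  0+1+1 = 0 carry 1
  1+1+1 = 1 carry 1
  1+0+1 = 0 carry 1
  final carry 1

0b1010000011110001001010101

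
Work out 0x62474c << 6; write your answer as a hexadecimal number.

6 bits is not a whole number of base-16 digits; in binary: 11000100100011101001100 << 6 = 11000100100011101001100000000.

0x1891d300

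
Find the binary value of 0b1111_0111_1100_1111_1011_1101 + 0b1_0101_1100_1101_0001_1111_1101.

0b10010101001010000110111010

Add column by column in base 2, right to left:
  1+1 = 0 carry 1
  0+0+1 = 1
  1+1 = 0 carry 1
  1+1+1 = 1 carry 1
  1+1+1 = 1 carry 1
  1+1+1 = 1 carry 1
  0+1+1 = 0 carry 1
  1+1+1 = 1 carry 1
  1+1+1 = 1 carry 1
  1+0+1 = 0 carry 1
  1+0+1 = 0 carry 1
  1+0+1 = 0 carry 1
  0+1+1 = 0 carry 1
  0+0+1 = 1
  1+1 = 0 carry 1
  1+1+1 = 1 carry 1
  1+0+1 = 0 carry 1
  1+0+1 = 0 carry 1
  1+1+1 = 1 carry 1
  0+1+1 = 0 carry 1
  1+1+1 = 1 carry 1
  1+0+1 = 0 carry 1
  1+1+1 = 1 carry 1
  1+0+1 = 0 carry 1
  0+1+1 = 0 carry 1
  final carry 1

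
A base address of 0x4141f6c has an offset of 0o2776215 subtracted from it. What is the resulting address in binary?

0x4141f6c = 0b100000101000001111101101100 in binary.
0o2776215 = 0b10111111110010001101 in binary.
Subtract column by column in base 2:
  0-1 → 1 (borrow)
  0-0-1 → 1 (borrow)
  1-1-1 → 1 (borrow)
  1-1-1 → 1 (borrow)
  0-0-1 → 1 (borrow)
  1-0-1 → 0
  1-0 → 1
  0-1 → 1 (borrow)
  1-0-1 → 0
  1-0 → 1
  1-1 → 0
  1-1 → 0
  1-1 → 0
  0-1 → 1 (borrow)
  0-1-1 → 0 (borrow)
  0-1-1 → 0 (borrow)
  0-1-1 → 0 (borrow)
  0-1-1 → 0 (borrow)
  1-0-1 → 0
  0-1 → 1 (borrow)
  1-0-1 → 0
  0-0 → 0
  0-0 → 0
  0-0 → 0
  0-0 → 0
  0-0 → 0
  1-0 → 1

0b100000010000010001011011111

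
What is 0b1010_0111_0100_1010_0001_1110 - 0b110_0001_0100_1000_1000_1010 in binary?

0b10001100000000110010100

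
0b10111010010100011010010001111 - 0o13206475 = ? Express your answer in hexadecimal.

0b10111010010100011010010001111 = 0x174A348F in hexadecimal.
0o13206475 = 0x2D0D3D in hexadecimal.
Subtract column by column in base 16:
  F-D → 2
  8-3 → 5
  4-D → 7 (borrow)
  3-0-1 → 2
  A-D → D (borrow)
  4-2-1 → 1
  7-0 → 7
  1-0 → 1

0x171D2752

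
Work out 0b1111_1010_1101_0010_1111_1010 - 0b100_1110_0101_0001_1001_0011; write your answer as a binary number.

0b101011001000000101100111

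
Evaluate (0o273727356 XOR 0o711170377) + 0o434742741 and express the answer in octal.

0o1217621762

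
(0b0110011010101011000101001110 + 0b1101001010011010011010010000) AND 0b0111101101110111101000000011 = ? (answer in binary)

0b11100101000101001000000010

Add column by column in base 2, right to left:
  0+0 = 0
  1+0 = 1
  1+0 = 1
  1+0 = 1
  0+1 = 1
  0+0 = 0
  1+0 = 1
  0+1 = 1
  1+0 = 1
  0+1 = 1
  0+1 = 1
  0+0 = 0
  1+0 = 1
  1+1 = 0 carry 1
  0+0+1 = 1
  1+1 = 0 carry 1
  0+1+1 = 0 carry 1
  1+0+1 = 0 carry 1
  0+0+1 = 1
  1+1 = 0 carry 1
  0+0+1 = 1
  1+1 = 0 carry 1
  1+0+1 = 0 carry 1
  0+0+1 = 1
  0+1 = 1
  1+0 = 1
  1+1 = 0 carry 1
  0+1+1 = 0 carry 1
  final carry 1
Sum = 0b10011100101000101011111011110; now AND with 0b0111101101110111101000000011:
  10011100101000101011111011110
& 00111101101110111101000000011
= 00011100101000101001000000010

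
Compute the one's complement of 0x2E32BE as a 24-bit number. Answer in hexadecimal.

0xD1CD41

Each hex digit d becomes F−d:
  2→D, E→1, 3→C, 2→D, B→4, E→1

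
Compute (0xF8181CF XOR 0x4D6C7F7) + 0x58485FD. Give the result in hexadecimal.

0x10DBCC35

First 0xF8181CF XOR 0x4D6C7F7 = 0xB574638.
Add column by column in base 16, right to left:
  8+D = 5 carry 1
  3+F+1 = 3 carry 1
  6+5+1 = C
  4+8 = C
  7+4 = B
  5+8 = D
  B+5 = 0 carry 1
  final carry 1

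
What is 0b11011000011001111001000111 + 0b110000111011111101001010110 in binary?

Add column by column in base 2, right to left:
  1+0 = 1
  1+1 = 0 carry 1
  1+1+1 = 1 carry 1
  0+0+1 = 1
  0+1 = 1
  0+0 = 0
  1+1 = 0 carry 1
  0+0+1 = 1
  0+0 = 0
  1+1 = 0 carry 1
  1+0+1 = 0 carry 1
  1+1+1 = 1 carry 1
  1+1+1 = 1 carry 1
  0+1+1 = 0 carry 1
  0+1+1 = 0 carry 1
  1+1+1 = 1 carry 1
  1+1+1 = 1 carry 1
  0+0+1 = 1
  0+1 = 1
  0+1 = 1
  0+1 = 1
  1+0 = 1
  1+0 = 1
  0+0 = 0
  1+0 = 1
  1+1 = 0 carry 1
  0+1+1 = 0 carry 1
  final carry 1

0b1001011111111001100010011101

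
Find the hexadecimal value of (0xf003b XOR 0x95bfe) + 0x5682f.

0xbc3f4

First 0xf003b XOR 0x95bfe = 0x65bc5.
Add column by column in base 16, right to left:
  5+f = 4 carry 1
  c+2+1 = f
  b+8 = 3 carry 1
  5+6+1 = c
  6+5 = b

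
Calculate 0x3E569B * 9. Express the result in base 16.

0x2310B73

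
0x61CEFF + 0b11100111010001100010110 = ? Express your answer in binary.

0b110101010111001000010101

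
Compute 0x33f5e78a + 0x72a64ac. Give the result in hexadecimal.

0x3b204c36

Add column by column in base 16, right to left:
  a+c = 6 carry 1
  8+a+1 = 3 carry 1
  7+4+1 = c
  e+6 = 4 carry 1
  5+a+1 = 0 carry 1
  f+2+1 = 2 carry 1
  3+7+1 = b
  3+0 = 3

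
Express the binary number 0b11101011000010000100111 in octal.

0o35302047

Group the bits in threes: 011 101 011 000 010 000 100 111 → 35302047.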